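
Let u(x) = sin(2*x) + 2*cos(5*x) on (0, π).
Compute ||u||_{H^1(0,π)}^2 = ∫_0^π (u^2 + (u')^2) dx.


||u||_{H^1(0,π)}^2 = -416/21 + 109*π/2

u'(x) = -10*sin(5*x) + 2*cos(2*x).
Expand u² and (u')² and integrate term by term on (0, π), using: for integers n ≥ 1, ∫_0^π sin²(nx) dx = ∫_0^π cos²(nx) dx = π/2; for n ≠ n', ∫_0^π sin(nx)sin(n'x) dx = ∫_0^π cos(nx)cos(n'x) dx = 0; and by product-to-sum, ∫_0^π sin(nx)cos(n'x) dx = ½∫_0^π [sin((n+n')x) + sin((n−n')x)] dx, which is 0 when n+n' is even and 2n/(n²−n'²) when n+n' is odd (it need not vanish on (0, π)).
  u² squared terms: (2)²·∫cos(5x)² dx = 4·π/2 = 2*π;  (1)²·∫sin(2x)² dx = 1·π/2 = π/2.
  u² cross terms: 2·(2)·(1)·∫cos(5x)·sin(2x) dx = 4·(-4/21) = -16/21.
  So ∫_0^π u² dx = 2*π + π/2 − 16/21 = -16/21 + 5*π/2.
  (u')² squared terms: (-10)²·∫sin(5x)² dx = 100·π/2 = 50*π;  (2)²·∫cos(2x)² dx = 4·π/2 = 2*π.
  (u')² cross terms: 2·(-10)·(2)·∫sin(5x)·cos(2x) dx = -40·(10/21) = -400/21.
  So ∫_0^π (u')² dx = 50*π + 2*π − 400/21 = -400/21 + 52*π.
||u||_{H^1}^2 = (-16/21 + 5*π/2) + (-400/21 + 52*π) = -416/21 + 109*π/2.


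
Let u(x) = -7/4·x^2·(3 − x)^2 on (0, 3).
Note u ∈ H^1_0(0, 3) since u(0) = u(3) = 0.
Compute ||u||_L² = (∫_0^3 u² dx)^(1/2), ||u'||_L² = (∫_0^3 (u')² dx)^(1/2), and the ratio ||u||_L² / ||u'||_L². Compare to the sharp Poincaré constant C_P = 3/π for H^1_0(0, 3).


||u||_L² / ||u'||_L² = sqrt(3)/2 < C_P = 3/π.

u(x) = -7/4·x^2·(3 − x)^2, so u'(x) = 7*x*(x*(3 - x) - (x - 3)^2)/2.
u(x) = -7/4·x^2·(3 − x)^2 vanishes at x = 0 and x = 3, so u ∈ H^1_0(0, 3). Differentiate via the product rule and integrate the resulting polynomials term by term.
  ∫_0^3 u² dx = ∫_0^3 (49*x^8/16 - 147*x^7/4 + 1323*x^6/8 - 1323*x^5/4 + 3969*x^4/16) dx. Term by term:
    ∫_0^3 49*x^8/16 dx = 107163/16;  ∫_0^3 -147*x^7/4 dx = -964467/32;  ∫_0^3 1323*x^6/8 dx = 413343/8;
    ∫_0^3 -1323*x^5/4 dx = -321489/8;  ∫_0^3 3969*x^4/16 dx = 964467/80.
  Sum: 107163/16 − 964467/32 + 413343/8 − 321489/8 + 964467/80 = 15309/160.
  ∫_0^3 (u')² dx = ∫_0^3 (49*x^6 - 441*x^5 + 5733*x^4/4 - 3969*x^3/2 + 3969*x^2/4) dx. Term by term:
    ∫_0^3 49*x^6 dx = 15309;  ∫_0^3 -441*x^5 dx = -107163/2;  ∫_0^3 5733*x^4/4 dx = 1393119/20;
    ∫_0^3 -3969*x^3/2 dx = -321489/8;  ∫_0^3 3969*x^2/4 dx = 35721/4.
  Sum: 15309 − 107163/2 + 1393119/20 − 321489/8 + 35721/4 = 5103/40.
∫_0^3 u² dx = 15309/160, so ||u||_L² = 27*sqrt(210)/40.
∫_0^3 (u')² dx = 5103/40, so ||u'||_L² = 27*sqrt(70)/20.
Ratio ||u||_L² / ||u'||_L² = sqrt(3)/2.
Sharp Poincaré constant on H^1_0(0, 3) is C_P = L/π = 3/π, achieved by sin(π/3·x).
A polynomial bump cannot attain the sharp Poincaré constant (only the first sine eigenfunction does), so the ratio is strictly less than C_P, consistent with ||u||_L² ≤ C_P ||u'||_L².


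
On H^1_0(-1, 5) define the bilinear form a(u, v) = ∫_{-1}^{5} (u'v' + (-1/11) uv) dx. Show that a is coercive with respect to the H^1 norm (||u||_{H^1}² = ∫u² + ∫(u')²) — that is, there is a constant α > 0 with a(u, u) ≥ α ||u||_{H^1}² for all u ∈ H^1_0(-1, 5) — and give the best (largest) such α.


α = (-36/11 + π^2)/(π^2 + 36)

Coercivity of a(·,·) on H^1_0(-1, 5) means a(u, u) ≥ α ||u||_{H^1}² for every u ∈ H^1_0.
The interval has length L = 6, and Poincaré/coercivity depend only on L. Here a(u, u) = ∫(u')² + (-1/11)·∫u².
Here c = -1/11 < 0 with |c| < (π/L)² = π^2/36, so coercivity still holds. The condition a(u,u) ≥ α||u||_{H^1}² reads (1−α)∫(u')² ≥ (α−c)∫u². Any admissible α is ≤ 1 (rapidly oscillating u have ∫u²/∫(u')² → 0), and α = 1 would force 0 ≥ (1−c)∫u², impossible since c < 1; so 1−α > 0. By the sharp Poincaré inequality on H^1_0 of an interval of length L, ∫(u')² ≥ (π/L)²∫u² with equality for the first sine mode sin(π(x−x₀)/L) (x₀ the left endpoint), so the inequality holds for all u iff (1−α)(π/L)² ≥ α − c, i.e. α ≤ ((π/L)² + c)/((π/L)² + 1) = (1 + c(L/π)²)/(1 + (L/π)²). (Direct route, valid since c ≤ 0: Poincaré gives c∫u² ≥ c(L/π)²∫(u')², so a(u,u) ≥ (1 + c(L/π)²)∫(u')², while ||u||_{H^1}² ≤ (1 + (L/π)²)∫(u')²; dividing yields the same α.) With (π/L)² = π^2/36 and c = -1/11, the largest admissible constant is α = ((π/L)² + c)/((π/L)² + 1).
Simplifying, α = (-36/11 + π^2)/(π^2 + 36).


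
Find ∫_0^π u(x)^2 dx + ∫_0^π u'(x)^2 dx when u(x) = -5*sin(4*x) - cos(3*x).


||u||_{H^1(0,π)}^2 = 800/7 + 435*π/2

u'(x) = 3*sin(3*x) - 20*cos(4*x).
Expand u² and (u')² and integrate term by term on (0, π), using: for integers n ≥ 1, ∫_0^π sin²(nx) dx = ∫_0^π cos²(nx) dx = π/2; for n ≠ n', ∫_0^π sin(nx)sin(n'x) dx = ∫_0^π cos(nx)cos(n'x) dx = 0; and by product-to-sum, ∫_0^π sin(nx)cos(n'x) dx = ½∫_0^π [sin((n+n')x) + sin((n−n')x)] dx, which is 0 when n+n' is even and 2n/(n²−n'²) when n+n' is odd (it need not vanish on (0, π)).
  u² squared terms: (-1)²·∫cos(3x)² dx = 1·π/2 = π/2;  (-5)²·∫sin(4x)² dx = 25·π/2 = 25*π/2.
  u² cross terms: 2·(-1)·(-5)·∫cos(3x)·sin(4x) dx = 10·(8/7) = 80/7.
  So ∫_0^π u² dx = π/2 + 25*π/2 + 80/7 = 80/7 + 13*π.
  (u')² squared terms: (-20)²·∫cos(4x)² dx = 400·π/2 = 200*π;  (3)²·∫sin(3x)² dx = 9·π/2 = 9*π/2.
  (u')² cross terms: 2·(-20)·(3)·∫cos(4x)·sin(3x) dx = -120·(-6/7) = 720/7.
  So ∫_0^π (u')² dx = 200*π + 9*π/2 + 720/7 = 720/7 + 409*π/2.
||u||_{H^1}^2 = (80/7 + 13*π) + (720/7 + 409*π/2) = 800/7 + 435*π/2.


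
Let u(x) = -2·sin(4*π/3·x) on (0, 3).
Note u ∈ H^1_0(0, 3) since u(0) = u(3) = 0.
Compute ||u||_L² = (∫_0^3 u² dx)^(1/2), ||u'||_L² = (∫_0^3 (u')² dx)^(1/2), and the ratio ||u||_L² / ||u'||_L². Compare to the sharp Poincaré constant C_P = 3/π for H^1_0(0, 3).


||u||_L² / ||u'||_L² = 3/(4*π) < C_P = 3/π.

u(x) = -2·sin(4*π/3·x), so u'(x) = -8*π*cos(4*π*x/3)/3.
Writing u(x) = A·sin(kπx/L) with A = -2 and k = 4, use ∫_0^L sin²(kπx/L) dx = L/2 and ∫_0^L cos²(kπx/L) dx = L/2.
u² = 4·sin²(4*π/3·x) and (u')² = 64*π^2/9·cos²(4*π/3·x), and each of sin², cos² integrates to L/2 = 3/2 over (0, 3).
∫_0^3 u² dx = 6, so ||u||_L² = sqrt(6).
∫_0^3 (u')² dx = 32*π^2/3, so ||u'||_L² = 4*sqrt(6)*π/3.
Ratio ||u||_L² / ||u'||_L² = 3/(4*π).
Sharp Poincaré constant on H^1_0(0, 3) is C_P = L/π = 3/π, achieved by sin(π/3·x).
This is the k = 4 harmonic; the ratio L/(kπ) is strictly less than C_P = L/π, consistent with the sharp inequality ||u||_L² ≤ C_P ||u'||_L².


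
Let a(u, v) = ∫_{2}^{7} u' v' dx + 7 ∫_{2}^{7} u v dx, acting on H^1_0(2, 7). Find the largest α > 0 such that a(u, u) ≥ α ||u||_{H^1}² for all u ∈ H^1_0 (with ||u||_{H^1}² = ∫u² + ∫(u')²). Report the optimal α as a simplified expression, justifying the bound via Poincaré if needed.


α = 1

Coercivity of a(·,·) on H^1_0(2, 7) means a(u, u) ≥ α ||u||_{H^1}² for every u ∈ H^1_0.
The interval has length L = 5, and Poincaré/coercivity depend only on L. Here a(u, u) = ∫(u')² + (7)·∫u².
Here c = 7 ≥ 1, so a(u,u) = ∫(u')² + c∫u² ≥ ∫(u')² + ∫u² = ||u||_{H^1}², i.e. α = 1 works. No larger α is possible: a(u,u) ≥ α||u||_{H^1}² means (1−α)∫(u')² ≥ (α−c)∫u², and for the modes u_n = sin(nπ(x−x₀)/L) (x₀ the left endpoint) one has ∫u_n²/∫(u_n')² = (L/(nπ))² → 0, so a(u_n,u_n)/||u_n||_{H^1}² → 1. Hence the optimal constant is α = 1.
Therefore α = 1.


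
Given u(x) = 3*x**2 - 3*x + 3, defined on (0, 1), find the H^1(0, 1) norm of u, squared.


||u||_{H^1}^2 = 93/10

The H^1 norm (squared) on an interval (0, L) is
  ||u||_{H^1}^2 = ∫_0^L u(x)^2 dx + ∫_0^L u'(x)^2 dx.
Compute u'(x) = 6*x - 3.
Then u(x)^2 = 9*x**4 - 18*x**3 + 27*x**2 - 18*x + 9 and u'(x)^2 = 36*x**2 - 36*x + 9.
Integrate each monomial from 0 to 1 using ∫_0^1 c·x^n dx = c·1^(n+1)/(n+1):
  ∫_0^1 u(x)^2 dx = ∫_0^1 (9*x^4 - 18*x^3 + 27*x^2 - 18*x + 9) dx. Term by term:
    ∫_0^1 9*x^4 dx = 9/5;  ∫_0^1 -18*x^3 dx = -9/2;  ∫_0^1 27*x^2 dx = 9;
    ∫_0^1 -18*x dx = -9;  ∫_0^1 9 dx = 9.
  Sum: 9/5 − 9/2 + 9 − 9 + 9 = 63/10.
  ∫_0^1 u'(x)^2 dx = ∫_0^1 (36*x^2 - 36*x + 9) dx. Term by term:
    ∫_0^1 36*x^2 dx = 12;  ∫_0^1 -36*x dx = -18;  ∫_0^1 9 dx = 9.
  Sum: 12 − 18 + 9 = 3.
Adding: ||u||_{H^1}^2 = 63/10 + 3 = 93/10.


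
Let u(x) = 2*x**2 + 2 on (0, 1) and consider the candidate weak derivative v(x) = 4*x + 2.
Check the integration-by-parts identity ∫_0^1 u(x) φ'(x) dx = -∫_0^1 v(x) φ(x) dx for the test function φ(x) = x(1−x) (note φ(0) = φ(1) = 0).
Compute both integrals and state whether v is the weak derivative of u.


LHS = -1/3, RHS = -2/3. No, v is not the weak derivative of u.

u(x) = 2*x**2 + 2, classical derivative u'(x) = 4*x.
φ(x) = x(1−x), so φ'(x) = 1 - 2*x.
Note φ(0) = φ(1) = 0, so the boundary term u·φ vanishes.
LHS = ∫_0^1 u(x) φ'(x) dx = ∫_0^1 (-4*x^3 + 2*x^2 - 4*x + 2) dx. Term by term:
  ∫_0^1 -4*x^3 dx = -1;  ∫_0^1 2*x^2 dx = 2/3;  ∫_0^1 -4*x dx = -2;
  ∫_0^1 2 dx = 2.
Sum: -1 + 2/3 − 2 + 2 = -1/3.
So LHS = -1/3.
∫_0^1 v(x) φ(x) dx = ∫_0^1 (-4*x^3 + 2*x^2 + 2*x) dx. Term by term:
  ∫_0^1 -4*x^3 dx = -1;  ∫_0^1 2*x^2 dx = 2/3;  ∫_0^1 2*x dx = 1.
Sum: -1 + 2/3 + 1 = 2/3.
So RHS = -∫_0^1 v(x) φ(x) dx = -2/3.
LHS − RHS = 1/3 ≠ 0, so the identity fails.
(For a valid weak derivative the identity must hold for EVERY test function, in particular this one. The failure shows v is NOT the weak derivative of u.)
Correct weak derivative would be u'(x) = 4*x.


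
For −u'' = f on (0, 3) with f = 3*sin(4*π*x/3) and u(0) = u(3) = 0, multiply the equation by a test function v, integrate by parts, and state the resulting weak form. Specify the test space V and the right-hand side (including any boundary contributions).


V = H^1_0(0, 3) (so v(0) = v(3) = 0); weak form: ∫_0^3 u'v' dx = ∫_0^3 (3*sin(4*π*x/3)) v dx for all v ∈ V.

Multiply both sides by a test function v and integrate from 0 to 3:
  ∫_0^3 −u''(x) v(x) dx = ∫_0^3 f(x) v(x) dx.
Integrate the LHS by parts once:
  ∫_0^3 −u'' v dx = −[u'(x) v(x)]_0^3 + ∫_0^3 u'(x) v'(x) dx.
Thus ∫_0^3 u'(x) v'(x) dx = ∫_0^3 f(x) v(x) dx + [u'(x) v(x)]_0^3.
Choose V so that boundary terms are either known or forced to vanish.
u is Dirichlet: u(0) = u(3) = 0. Let V = H^1_0(0, 3); then v(0) = v(3) = 0, and [u' v]_0^3 = 0.
Weak formulation: find u (satisfying any essential BC) such that ∫_0^3 u'(x) v'(x) dx = ∫_0^3 f v dx for all v ∈ V.
Substituting f(x) = 3*sin(4*π*x/3), the right-hand side is ∫_0^3 (3*sin(4*π*x/3)) v dx.


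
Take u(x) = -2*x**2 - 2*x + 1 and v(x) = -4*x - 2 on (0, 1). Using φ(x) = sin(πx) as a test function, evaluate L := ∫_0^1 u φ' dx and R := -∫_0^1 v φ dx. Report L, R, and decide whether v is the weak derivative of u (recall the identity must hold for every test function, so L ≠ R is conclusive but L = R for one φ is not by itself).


LHS = 8/π, RHS = 8/π. Yes, v = u' weakly.

u(x) = -2*x**2 - 2*x + 1, classical derivative u'(x) = -4*x - 2.
φ(x) = sin(πx), so φ'(x) = π*cos(π*x).
Note φ(0) = φ(1) = 0, so the boundary term u·φ vanishes.
LHS = ∫_0^1 u(x) φ'(x) dx = ∫_0^1 (-2*π*x^2*cos(π*x) - 2*π*x*cos(π*x) + π*cos(π*x)) dx. Term by term:
  ∫_0^1 π*cos(π*x) dx = 0;  ∫_0^1 -2*π*x*cos(π*x) dx = 4/π;  ∫_0^1 -2*π*x^2*cos(π*x) dx = 4/π.
Sum: 0 + 4/π + 4/π = 8/π.
So LHS = 8/π.
∫_0^1 v(x) φ(x) dx = ∫_0^1 (-4*x*sin(π*x) - 2*sin(π*x)) dx. Term by term:
  ∫_0^1 -2*sin(π*x) dx = -4/π;  ∫_0^1 -4*x*sin(π*x) dx = -4/π.
Sum: -4/π − 4/π = -8/π.
So RHS = -∫_0^1 v(x) φ(x) dx = 8/π.
LHS = RHS, so the identity holds for this test φ.
Moreover u is smooth here and v(x) = u'(x) = -4*x - 2 pointwise, so the identity holds for every test function. Hence v is the weak derivative of u.


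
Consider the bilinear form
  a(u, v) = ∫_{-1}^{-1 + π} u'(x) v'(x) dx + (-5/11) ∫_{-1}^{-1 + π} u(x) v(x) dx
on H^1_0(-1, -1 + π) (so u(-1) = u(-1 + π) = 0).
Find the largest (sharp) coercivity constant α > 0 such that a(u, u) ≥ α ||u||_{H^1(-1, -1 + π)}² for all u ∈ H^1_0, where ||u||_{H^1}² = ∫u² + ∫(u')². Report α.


α = 3/11

Coercivity of a(·,·) on H^1_0(-1, -1 + π) means a(u, u) ≥ α ||u||_{H^1}² for every u ∈ H^1_0.
The interval has length L = π, and Poincaré/coercivity depend only on L. Here a(u, u) = ∫(u')² + (-5/11)·∫u².
Here c = -5/11 < 0 with |c| < (π/L)² = 1, so coercivity still holds. The condition a(u,u) ≥ α||u||_{H^1}² reads (1−α)∫(u')² ≥ (α−c)∫u². Any admissible α is ≤ 1 (rapidly oscillating u have ∫u²/∫(u')² → 0), and α = 1 would force 0 ≥ (1−c)∫u², impossible since c < 1; so 1−α > 0. By the sharp Poincaré inequality on H^1_0 of an interval of length L, ∫(u')² ≥ (π/L)²∫u² with equality for the first sine mode sin(π(x−x₀)/L) (x₀ the left endpoint), so the inequality holds for all u iff (1−α)(π/L)² ≥ α − c, i.e. α ≤ ((π/L)² + c)/((π/L)² + 1) = (1 + c(L/π)²)/(1 + (L/π)²). (Direct route, valid since c ≤ 0: Poincaré gives c∫u² ≥ c(L/π)²∫(u')², so a(u,u) ≥ (1 + c(L/π)²)∫(u')², while ||u||_{H^1}² ≤ (1 + (L/π)²)∫(u')²; dividing yields the same α.) With (π/L)² = 1 and c = -5/11, the largest admissible constant is α = ((π/L)² + c)/((π/L)² + 1).
Simplifying, α = 3/11.


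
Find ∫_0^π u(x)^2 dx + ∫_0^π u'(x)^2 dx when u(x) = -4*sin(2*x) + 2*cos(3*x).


||u||_{H^1(0,π)}^2 = 128 + 60*π

u'(x) = -6*sin(3*x) - 8*cos(2*x).
Expand u² and (u')² and integrate term by term on (0, π), using: for integers n ≥ 1, ∫_0^π sin²(nx) dx = ∫_0^π cos²(nx) dx = π/2; for n ≠ n', ∫_0^π sin(nx)sin(n'x) dx = ∫_0^π cos(nx)cos(n'x) dx = 0; and by product-to-sum, ∫_0^π sin(nx)cos(n'x) dx = ½∫_0^π [sin((n+n')x) + sin((n−n')x)] dx, which is 0 when n+n' is even and 2n/(n²−n'²) when n+n' is odd (it need not vanish on (0, π)).
  u² squared terms: (-4)²·∫sin(2x)² dx = 16·π/2 = 8*π;  (2)²·∫cos(3x)² dx = 4·π/2 = 2*π.
  u² cross terms: 2·(-4)·(2)·∫sin(2x)·cos(3x) dx = -16·(-4/5) = 64/5.
  So ∫_0^π u² dx = 8*π + 2*π + 64/5 = 64/5 + 10*π.
  (u')² squared terms: (-8)²·∫cos(2x)² dx = 64·π/2 = 32*π;  (-6)²·∫sin(3x)² dx = 36·π/2 = 18*π.
  (u')² cross terms: 2·(-8)·(-6)·∫cos(2x)·sin(3x) dx = 96·(6/5) = 576/5.
  So ∫_0^π (u')² dx = 32*π + 18*π + 576/5 = 576/5 + 50*π.
||u||_{H^1}^2 = (64/5 + 10*π) + (576/5 + 50*π) = 128 + 60*π.


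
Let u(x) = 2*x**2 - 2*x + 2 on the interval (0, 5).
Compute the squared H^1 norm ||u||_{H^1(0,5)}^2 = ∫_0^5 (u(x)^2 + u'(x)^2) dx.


||u||_{H^1}^2 = 6470/3

The H^1 norm (squared) on an interval (0, L) is
  ||u||_{H^1}^2 = ∫_0^L u(x)^2 dx + ∫_0^L u'(x)^2 dx.
Compute u'(x) = 4*x - 2.
Then u(x)^2 = 4*x**4 - 8*x**3 + 12*x**2 - 8*x + 4 and u'(x)^2 = 16*x**2 - 16*x + 4.
Integrate each monomial from 0 to 5 using ∫_0^5 c·x^n dx = c·5^(n+1)/(n+1):
  ∫_0^5 u(x)^2 dx = ∫_0^5 (4*x^4 - 8*x^3 + 12*x^2 - 8*x + 4) dx. Term by term:
    ∫_0^5 4*x^4 dx = 2500;  ∫_0^5 -8*x^3 dx = -1250;  ∫_0^5 12*x^2 dx = 500;
    ∫_0^5 -8*x dx = -100;  ∫_0^5 4 dx = 20.
  Sum: 2500 − 1250 + 500 − 100 + 20 = 1670.
  ∫_0^5 u'(x)^2 dx = ∫_0^5 (16*x^2 - 16*x + 4) dx. Term by term:
    ∫_0^5 16*x^2 dx = 2000/3;  ∫_0^5 -16*x dx = -200;  ∫_0^5 4 dx = 20.
  Sum: 2000/3 − 200 + 20 = 1460/3.
Adding: ||u||_{H^1}^2 = 1670 + 1460/3 = 6470/3.


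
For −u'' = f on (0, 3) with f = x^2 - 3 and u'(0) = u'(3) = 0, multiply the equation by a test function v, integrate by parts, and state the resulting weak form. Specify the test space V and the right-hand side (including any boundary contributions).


V = H^1(0, 3) (no boundary constraint on v; u is determined up to an additive constant); weak form: ∫_0^3 u'v' dx = ∫_0^3 (x^2 - 3) v dx for all v ∈ V.

Multiply both sides by a test function v and integrate from 0 to 3:
  ∫_0^3 −u''(x) v(x) dx = ∫_0^3 f(x) v(x) dx.
Integrate the LHS by parts once:
  ∫_0^3 −u'' v dx = −[u'(x) v(x)]_0^3 + ∫_0^3 u'(x) v'(x) dx.
Thus ∫_0^3 u'(x) v'(x) dx = ∫_0^3 f(x) v(x) dx + [u'(x) v(x)]_0^3.
Choose V so that boundary terms are either known or forced to vanish.
u has homogeneous Neumann: u'(0) = u'(3) = 0. So [u' v]_0^3 = 0·v(3) − 0·v(0) = 0 for any v; take V = H^1(0, 3).
Weak formulation: find u (satisfying any essential BC) such that ∫_0^3 u'(x) v'(x) dx = ∫_0^3 f v dx for all v ∈ V (homogeneous Neumann, so boundary terms vanish).
Substituting f(x) = x^2 - 3, the right-hand side is ∫_0^3 (x^2 - 3) v dx.
Compatibility check (pure Neumann): taking v ≡ 1 ∈ V gives 0 = ∫_0^3 f dx + (0) − (0), i.e. ∫_0^3 f dx must equal u'(0) − u'(3) = 0. Indeed ∫_0^3 (x^2 - 3) dx = 0, so the data are compatible. The solution is then unique only up to an additive constant (fix it e.g. by requiring ∫_0^3 u dx = 0).


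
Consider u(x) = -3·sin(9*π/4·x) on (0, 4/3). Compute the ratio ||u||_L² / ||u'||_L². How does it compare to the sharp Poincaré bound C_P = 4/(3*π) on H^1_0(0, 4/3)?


||u||_L² / ||u'||_L² = 4/(9*π) < C_P = 4/(3*π).

u(x) = -3·sin(9*π/4·x), so u'(x) = -27*π*cos(9*π*x/4)/4.
Writing u(x) = A·sin(kπx/L) with A = -3 and k = 3, use ∫_0^L sin²(kπx/L) dx = L/2 and ∫_0^L cos²(kπx/L) dx = L/2.
u² = 9·sin²(9*π/4·x) and (u')² = 729*π^2/16·cos²(9*π/4·x), and each of sin², cos² integrates to L/2 = 2/3 over (0, 4/3).
∫_0^4/3 u² dx = 6, so ||u||_L² = sqrt(6).
∫_0^4/3 (u')² dx = 243*π^2/8, so ||u'||_L² = 9*sqrt(6)*π/4.
Ratio ||u||_L² / ||u'||_L² = 4/(9*π).
Sharp Poincaré constant on H^1_0(0, 4/3) is C_P = L/π = 4/(3*π), achieved by sin(3*π/4·x).
This is the k = 3 harmonic; the ratio L/(kπ) is strictly less than C_P = L/π, consistent with the sharp inequality ||u||_L² ≤ C_P ||u'||_L².


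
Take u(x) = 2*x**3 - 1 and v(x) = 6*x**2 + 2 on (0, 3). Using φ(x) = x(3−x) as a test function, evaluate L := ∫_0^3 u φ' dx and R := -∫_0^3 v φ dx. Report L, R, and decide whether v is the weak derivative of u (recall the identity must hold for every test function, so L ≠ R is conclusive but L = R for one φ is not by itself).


LHS = -729/10, RHS = -819/10. No, v is not the weak derivative of u.

u(x) = 2*x**3 - 1, classical derivative u'(x) = 6*x**2.
φ(x) = x(3−x), so φ'(x) = 3 - 2*x.
Note φ(0) = φ(3) = 0, so the boundary term u·φ vanishes.
LHS = ∫_0^3 u(x) φ'(x) dx = ∫_0^3 (-4*x^4 + 6*x^3 + 2*x - 3) dx. Term by term:
  ∫_0^3 -4*x^4 dx = -972/5;  ∫_0^3 6*x^3 dx = 243/2;  ∫_0^3 2*x dx = 9;
  ∫_0^3 -3 dx = -9.
Sum: -972/5 + 243/2 + 9 − 9 = -729/10.
So LHS = -729/10.
∫_0^3 v(x) φ(x) dx = ∫_0^3 (-6*x^4 + 18*x^3 - 2*x^2 + 6*x) dx. Term by term:
  ∫_0^3 -6*x^4 dx = -1458/5;  ∫_0^3 18*x^3 dx = 729/2;  ∫_0^3 -2*x^2 dx = -18;
  ∫_0^3 6*x dx = 27.
Sum: -1458/5 + 729/2 − 18 + 27 = 819/10.
So RHS = -∫_0^3 v(x) φ(x) dx = -819/10.
LHS − RHS = 9 ≠ 0, so the identity fails.
(For a valid weak derivative the identity must hold for EVERY test function, in particular this one. The failure shows v is NOT the weak derivative of u.)
Correct weak derivative would be u'(x) = 6*x**2.


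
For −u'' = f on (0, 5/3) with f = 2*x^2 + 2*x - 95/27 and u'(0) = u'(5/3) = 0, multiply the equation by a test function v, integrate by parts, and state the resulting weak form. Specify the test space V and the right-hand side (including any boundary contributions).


V = H^1(0, 5/3) (no boundary constraint on v; u is determined up to an additive constant); weak form: ∫_0^5/3 u'v' dx = ∫_0^5/3 (2*x^2 + 2*x - 95/27) v dx for all v ∈ V.

Multiply both sides by a test function v and integrate from 0 to 5/3:
  ∫_0^5/3 −u''(x) v(x) dx = ∫_0^5/3 f(x) v(x) dx.
Integrate the LHS by parts once:
  ∫_0^5/3 −u'' v dx = −[u'(x) v(x)]_0^5/3 + ∫_0^5/3 u'(x) v'(x) dx.
Thus ∫_0^5/3 u'(x) v'(x) dx = ∫_0^5/3 f(x) v(x) dx + [u'(x) v(x)]_0^5/3.
Choose V so that boundary terms are either known or forced to vanish.
u has homogeneous Neumann: u'(0) = u'(5/3) = 0. So [u' v]_0^5/3 = 0·v(5/3) − 0·v(0) = 0 for any v; take V = H^1(0, 5/3).
Weak formulation: find u (satisfying any essential BC) such that ∫_0^5/3 u'(x) v'(x) dx = ∫_0^5/3 f v dx for all v ∈ V (homogeneous Neumann, so boundary terms vanish).
Substituting f(x) = 2*x^2 + 2*x - 95/27, the right-hand side is ∫_0^5/3 (2*x^2 + 2*x - 95/27) v dx.
Compatibility check (pure Neumann): taking v ≡ 1 ∈ V gives 0 = ∫_0^5/3 f dx + (0) − (0), i.e. ∫_0^5/3 f dx must equal u'(0) − u'(5/3) = 0. Indeed ∫_0^5/3 (2*x^2 + 2*x - 95/27) dx = 0, so the data are compatible. The solution is then unique only up to an additive constant (fix it e.g. by requiring ∫_0^5/3 u dx = 0).


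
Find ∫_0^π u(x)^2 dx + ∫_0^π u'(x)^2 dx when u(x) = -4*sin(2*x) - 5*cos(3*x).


||u||_{H^1(0,π)}^2 = -320 + 165*π

u'(x) = 15*sin(3*x) - 8*cos(2*x).
Expand u² and (u')² and integrate term by term on (0, π), using: for integers n ≥ 1, ∫_0^π sin²(nx) dx = ∫_0^π cos²(nx) dx = π/2; for n ≠ n', ∫_0^π sin(nx)sin(n'x) dx = ∫_0^π cos(nx)cos(n'x) dx = 0; and by product-to-sum, ∫_0^π sin(nx)cos(n'x) dx = ½∫_0^π [sin((n+n')x) + sin((n−n')x)] dx, which is 0 when n+n' is even and 2n/(n²−n'²) when n+n' is odd (it need not vanish on (0, π)).
  u² squared terms: (-5)²·∫cos(3x)² dx = 25·π/2 = 25*π/2;  (-4)²·∫sin(2x)² dx = 16·π/2 = 8*π.
  u² cross terms: 2·(-5)·(-4)·∫cos(3x)·sin(2x) dx = 40·(-4/5) = -32.
  So ∫_0^π u² dx = 25*π/2 + 8*π − 32 = -32 + 41*π/2.
  (u')² squared terms: (-8)²·∫cos(2x)² dx = 64·π/2 = 32*π;  (15)²·∫sin(3x)² dx = 225·π/2 = 225*π/2.
  (u')² cross terms: 2·(-8)·(15)·∫cos(2x)·sin(3x) dx = -240·(6/5) = -288.
  So ∫_0^π (u')² dx = 32*π + 225*π/2 − 288 = -288 + 289*π/2.
||u||_{H^1}^2 = (-32 + 41*π/2) + (-288 + 289*π/2) = -320 + 165*π.


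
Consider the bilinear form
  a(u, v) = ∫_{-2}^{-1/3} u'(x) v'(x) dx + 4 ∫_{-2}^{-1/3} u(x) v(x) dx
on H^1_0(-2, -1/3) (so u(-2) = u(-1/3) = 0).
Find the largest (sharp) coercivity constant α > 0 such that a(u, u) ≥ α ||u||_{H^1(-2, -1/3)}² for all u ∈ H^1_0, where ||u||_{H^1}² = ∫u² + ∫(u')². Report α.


α = 1

Coercivity of a(·,·) on H^1_0(-2, -1/3) means a(u, u) ≥ α ||u||_{H^1}² for every u ∈ H^1_0.
The interval has length L = 5/3, and Poincaré/coercivity depend only on L. Here a(u, u) = ∫(u')² + (4)·∫u².
Here c = 4 ≥ 1, so a(u,u) = ∫(u')² + c∫u² ≥ ∫(u')² + ∫u² = ||u||_{H^1}², i.e. α = 1 works. No larger α is possible: a(u,u) ≥ α||u||_{H^1}² means (1−α)∫(u')² ≥ (α−c)∫u², and for the modes u_n = sin(nπ(x−x₀)/L) (x₀ the left endpoint) one has ∫u_n²/∫(u_n')² = (L/(nπ))² → 0, so a(u_n,u_n)/||u_n||_{H^1}² → 1. Hence the optimal constant is α = 1.
Therefore α = 1.


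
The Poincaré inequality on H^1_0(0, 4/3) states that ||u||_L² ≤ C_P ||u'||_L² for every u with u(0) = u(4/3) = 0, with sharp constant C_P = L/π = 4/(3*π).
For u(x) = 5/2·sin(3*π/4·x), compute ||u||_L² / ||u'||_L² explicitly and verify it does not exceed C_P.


||u||_L² / ||u'||_L² = 4/(3*π) = C_P.

u(x) = 5/2·sin(3*π/4·x), so u'(x) = 15*π*cos(3*π*x/4)/8.
Writing u(x) = A·sin(kπx/L) with A = 5/2 and k = 1, use ∫_0^L sin²(kπx/L) dx = L/2 and ∫_0^L cos²(kπx/L) dx = L/2.
u² = 25/4·sin²(3*π/4·x) and (u')² = 225*π^2/64·cos²(3*π/4·x), and each of sin², cos² integrates to L/2 = 2/3 over (0, 4/3).
∫_0^4/3 u² dx = 25/6, so ||u||_L² = 5*sqrt(6)/6.
∫_0^4/3 (u')² dx = 75*π^2/32, so ||u'||_L² = 5*sqrt(6)*π/8.
Ratio ||u||_L² / ||u'||_L² = 4/(3*π).
Sharp Poincaré constant on H^1_0(0, 4/3) is C_P = L/π = 4/(3*π), achieved by sin(3*π/4·x).
This is the k = 1 eigenfunction (up to amplitude), so the ratio equals the sharp Poincaré constant exactly.


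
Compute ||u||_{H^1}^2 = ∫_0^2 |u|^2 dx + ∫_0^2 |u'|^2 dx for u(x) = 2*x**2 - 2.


||u||_{H^1}^2 = 824/15

The H^1 norm (squared) on an interval (0, L) is
  ||u||_{H^1}^2 = ∫_0^L u(x)^2 dx + ∫_0^L u'(x)^2 dx.
Compute u'(x) = 4*x.
Then u(x)^2 = 4*x**4 - 8*x**2 + 4 and u'(x)^2 = 16*x**2.
Integrate each monomial from 0 to 2 using ∫_0^2 c·x^n dx = c·2^(n+1)/(n+1):
  ∫_0^2 u(x)^2 dx = ∫_0^2 (4*x^4 - 8*x^2 + 4) dx. Term by term:
    ∫_0^2 4*x^4 dx = 128/5;  ∫_0^2 -8*x^2 dx = -64/3;  ∫_0^2 4 dx = 8.
  Sum: 128/5 − 64/3 + 8 = 184/15.
  ∫_0^2 u'(x)^2 dx = ∫_0^2 (16*x^2) dx. Term by term:
    ∫_0^2 16*x^2 dx = 128/3.
Adding: ||u||_{H^1}^2 = 184/15 + 128/3 = 824/15.


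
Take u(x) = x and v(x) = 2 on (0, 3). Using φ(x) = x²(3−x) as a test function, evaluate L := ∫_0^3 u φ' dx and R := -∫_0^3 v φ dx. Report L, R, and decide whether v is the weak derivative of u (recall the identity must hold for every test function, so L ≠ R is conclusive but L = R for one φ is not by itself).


LHS = -27/4, RHS = -27/2. No, v is not the weak derivative of u.

u(x) = x, classical derivative u'(x) = 1.
φ(x) = x²(3−x), so φ'(x) = 3*x*(2 - x).
Note φ(0) = φ(3) = 0, so the boundary term u·φ vanishes.
LHS = ∫_0^3 u(x) φ'(x) dx = ∫_0^3 (-3*x^3 + 6*x^2) dx. Term by term:
  ∫_0^3 -3*x^3 dx = -243/4;  ∫_0^3 6*x^2 dx = 54.
Sum: -243/4 + 54 = -27/4.
So LHS = -27/4.
∫_0^3 v(x) φ(x) dx = ∫_0^3 (-2*x^3 + 6*x^2) dx. Term by term:
  ∫_0^3 -2*x^3 dx = -81/2;  ∫_0^3 6*x^2 dx = 54.
Sum: -81/2 + 54 = 27/2.
So RHS = -∫_0^3 v(x) φ(x) dx = -27/2.
LHS − RHS = 27/4 ≠ 0, so the identity fails.
(For a valid weak derivative the identity must hold for EVERY test function, in particular this one. The failure shows v is NOT the weak derivative of u.)
Correct weak derivative would be u'(x) = 1.


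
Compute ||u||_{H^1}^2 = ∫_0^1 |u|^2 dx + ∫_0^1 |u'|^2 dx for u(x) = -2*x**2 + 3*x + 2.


||u||_{H^1}^2 = 157/15

The H^1 norm (squared) on an interval (0, L) is
  ||u||_{H^1}^2 = ∫_0^L u(x)^2 dx + ∫_0^L u'(x)^2 dx.
Compute u'(x) = 3 - 4*x.
Then u(x)^2 = 4*x**4 - 12*x**3 + x**2 + 12*x + 4 and u'(x)^2 = 16*x**2 - 24*x + 9.
Integrate each monomial from 0 to 1 using ∫_0^1 c·x^n dx = c·1^(n+1)/(n+1):
  ∫_0^1 u(x)^2 dx = ∫_0^1 (4*x^4 - 12*x^3 + x^2 + 12*x + 4) dx. Term by term:
    ∫_0^1 4*x^4 dx = 4/5;  ∫_0^1 -12*x^3 dx = -3;  ∫_0^1 x^2 dx = 1/3;
    ∫_0^1 12*x dx = 6;  ∫_0^1 4 dx = 4.
  Sum: 4/5 − 3 + 1/3 + 6 + 4 = 122/15.
  ∫_0^1 u'(x)^2 dx = ∫_0^1 (16*x^2 - 24*x + 9) dx. Term by term:
    ∫_0^1 16*x^2 dx = 16/3;  ∫_0^1 -24*x dx = -12;  ∫_0^1 9 dx = 9.
  Sum: 16/3 − 12 + 9 = 7/3.
Adding: ||u||_{H^1}^2 = 122/15 + 7/3 = 157/15.


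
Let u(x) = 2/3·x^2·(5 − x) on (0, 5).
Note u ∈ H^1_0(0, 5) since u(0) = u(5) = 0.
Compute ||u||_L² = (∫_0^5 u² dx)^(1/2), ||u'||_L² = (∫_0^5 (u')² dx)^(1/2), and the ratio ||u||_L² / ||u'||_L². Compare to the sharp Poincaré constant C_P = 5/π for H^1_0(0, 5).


||u||_L² / ||u'||_L² = 5*sqrt(14)/14 < C_P = 5/π.

u(x) = 2/3·x^2·(5 − x), so u'(x) = 2*x*(10 - 3*x)/3.
u(x) = 2/3·x^2·(5 − x) vanishes at x = 0 and x = 5, so u ∈ H^1_0(0, 5). Differentiate via the product rule and integrate the resulting polynomials term by term.
  ∫_0^5 u² dx = ∫_0^5 (4*x^6/9 - 40*x^5/9 + 100*x^4/9) dx. Term by term:
    ∫_0^5 4*x^6/9 dx = 312500/63;  ∫_0^5 -40*x^5/9 dx = -312500/27;  ∫_0^5 100*x^4/9 dx = 62500/9.
  Sum: 312500/63 − 312500/27 + 62500/9 = 62500/189.
  ∫_0^5 (u')² dx = ∫_0^5 (4*x^4 - 80*x^3/3 + 400*x^2/9) dx. Term by term:
    ∫_0^5 4*x^4 dx = 2500;  ∫_0^5 -80*x^3/3 dx = -12500/3;  ∫_0^5 400*x^2/9 dx = 50000/27.
  Sum: 2500 − 12500/3 + 50000/27 = 5000/27.
∫_0^5 u² dx = 62500/189, so ||u||_L² = 250*sqrt(21)/63.
∫_0^5 (u')² dx = 5000/27, so ||u'||_L² = 50*sqrt(6)/9.
Ratio ||u||_L² / ||u'||_L² = 5*sqrt(14)/14.
Sharp Poincaré constant on H^1_0(0, 5) is C_P = L/π = 5/π, achieved by sin(π/5·x).
A polynomial bump cannot attain the sharp Poincaré constant (only the first sine eigenfunction does), so the ratio is strictly less than C_P, consistent with ||u||_L² ≤ C_P ||u'||_L².


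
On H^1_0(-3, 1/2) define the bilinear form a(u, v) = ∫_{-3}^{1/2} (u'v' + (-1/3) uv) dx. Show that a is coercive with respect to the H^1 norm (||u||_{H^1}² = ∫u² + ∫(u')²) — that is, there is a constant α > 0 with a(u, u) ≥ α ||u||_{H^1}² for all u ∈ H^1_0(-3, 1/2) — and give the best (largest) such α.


α = (-49 + 12*π^2)/(3*(4*π^2 + 49))

Coercivity of a(·,·) on H^1_0(-3, 1/2) means a(u, u) ≥ α ||u||_{H^1}² for every u ∈ H^1_0.
The interval has length L = 7/2, and Poincaré/coercivity depend only on L. Here a(u, u) = ∫(u')² + (-1/3)·∫u².
Here c = -1/3 < 0 with |c| < (π/L)² = 4*π^2/49, so coercivity still holds. The condition a(u,u) ≥ α||u||_{H^1}² reads (1−α)∫(u')² ≥ (α−c)∫u². Any admissible α is ≤ 1 (rapidly oscillating u have ∫u²/∫(u')² → 0), and α = 1 would force 0 ≥ (1−c)∫u², impossible since c < 1; so 1−α > 0. By the sharp Poincaré inequality on H^1_0 of an interval of length L, ∫(u')² ≥ (π/L)²∫u² with equality for the first sine mode sin(π(x−x₀)/L) (x₀ the left endpoint), so the inequality holds for all u iff (1−α)(π/L)² ≥ α − c, i.e. α ≤ ((π/L)² + c)/((π/L)² + 1) = (1 + c(L/π)²)/(1 + (L/π)²). (Direct route, valid since c ≤ 0: Poincaré gives c∫u² ≥ c(L/π)²∫(u')², so a(u,u) ≥ (1 + c(L/π)²)∫(u')², while ||u||_{H^1}² ≤ (1 + (L/π)²)∫(u')²; dividing yields the same α.) With (π/L)² = 4*π^2/49 and c = -1/3, the largest admissible constant is α = ((π/L)² + c)/((π/L)² + 1).
Simplifying, α = (-49 + 12*π^2)/(3*(4*π^2 + 49)).


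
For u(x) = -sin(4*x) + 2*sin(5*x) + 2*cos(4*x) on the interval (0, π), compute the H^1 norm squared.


||u||_{H^1(0,π)}^2 = 1360/9 + 189*π/2

u'(x) = -8*sin(4*x) - 4*cos(4*x) + 10*cos(5*x).
Expand u² and (u')² and integrate term by term on (0, π), using: for integers n ≥ 1, ∫_0^π sin²(nx) dx = ∫_0^π cos²(nx) dx = π/2; for n ≠ n', ∫_0^π sin(nx)sin(n'x) dx = ∫_0^π cos(nx)cos(n'x) dx = 0; and by product-to-sum, ∫_0^π sin(nx)cos(n'x) dx = ½∫_0^π [sin((n+n')x) + sin((n−n')x)] dx, which is 0 when n+n' is even and 2n/(n²−n'²) when n+n' is odd (it need not vanish on (0, π)).
  u² squared terms: (-1)²·∫sin(4x)² dx = 1·π/2 = π/2;  (2)²·∫cos(4x)² dx = 4·π/2 = 2*π;  (2)²·∫sin(5x)² dx = 4·π/2 = 2*π.
  u² cross terms: 2·(-1)·(2)·∫sin(4x)·cos(4x) dx = -4·(0) = 0;  2·(-1)·(2)·∫sin(4x)·sin(5x) dx = -4·(0) = 0;  2·(2)·(2)·∫cos(4x)·sin(5x) dx = 8·(10/9) = 80/9.
  So ∫_0^π u² dx = π/2 + 2*π + 2*π + 0 + 0 + 80/9 = 80/9 + 9*π/2.
  (u')² squared terms: (-8)²·∫sin(4x)² dx = 64·π/2 = 32*π;  (-4)²·∫cos(4x)² dx = 16·π/2 = 8*π;  (10)²·∫cos(5x)² dx = 100·π/2 = 50*π.
  (u')² cross terms: 2·(-8)·(-4)·∫sin(4x)·cos(4x) dx = 64·(0) = 0;  2·(-8)·(10)·∫sin(4x)·cos(5x) dx = -160·(-8/9) = 1280/9;  2·(-4)·(10)·∫cos(4x)·cos(5x) dx = -80·(0) = 0.
  So ∫_0^π (u')² dx = 32*π + 8*π + 50*π + 0 + 1280/9 + 0 = 1280/9 + 90*π.
||u||_{H^1}^2 = (80/9 + 9*π/2) + (1280/9 + 90*π) = 1360/9 + 189*π/2.


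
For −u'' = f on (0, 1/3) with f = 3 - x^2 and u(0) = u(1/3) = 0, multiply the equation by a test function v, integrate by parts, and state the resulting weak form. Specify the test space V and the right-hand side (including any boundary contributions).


V = H^1_0(0, 1/3) (so v(0) = v(1/3) = 0); weak form: ∫_0^1/3 u'v' dx = ∫_0^1/3 (3 - x^2) v dx for all v ∈ V.

Multiply both sides by a test function v and integrate from 0 to 1/3:
  ∫_0^1/3 −u''(x) v(x) dx = ∫_0^1/3 f(x) v(x) dx.
Integrate the LHS by parts once:
  ∫_0^1/3 −u'' v dx = −[u'(x) v(x)]_0^1/3 + ∫_0^1/3 u'(x) v'(x) dx.
Thus ∫_0^1/3 u'(x) v'(x) dx = ∫_0^1/3 f(x) v(x) dx + [u'(x) v(x)]_0^1/3.
Choose V so that boundary terms are either known or forced to vanish.
u is Dirichlet: u(0) = u(1/3) = 0. Let V = H^1_0(0, 1/3); then v(0) = v(1/3) = 0, and [u' v]_0^1/3 = 0.
Weak formulation: find u (satisfying any essential BC) such that ∫_0^1/3 u'(x) v'(x) dx = ∫_0^1/3 f v dx for all v ∈ V.
Substituting f(x) = 3 - x^2, the right-hand side is ∫_0^1/3 (3 - x^2) v dx.


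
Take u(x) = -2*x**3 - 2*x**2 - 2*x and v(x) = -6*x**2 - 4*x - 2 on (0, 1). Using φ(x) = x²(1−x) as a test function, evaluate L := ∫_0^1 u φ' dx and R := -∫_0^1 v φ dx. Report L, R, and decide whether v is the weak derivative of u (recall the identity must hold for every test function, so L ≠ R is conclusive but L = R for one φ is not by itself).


LHS = 17/30, RHS = 17/30. Yes, v = u' weakly.

u(x) = -2*x**3 - 2*x**2 - 2*x, classical derivative u'(x) = -6*x**2 - 4*x - 2.
φ(x) = x²(1−x), so φ'(x) = x*(2 - 3*x).
Note φ(0) = φ(1) = 0, so the boundary term u·φ vanishes.
LHS = ∫_0^1 u(x) φ'(x) dx = ∫_0^1 (6*x^5 + 2*x^4 + 2*x^3 - 4*x^2) dx. Term by term:
  ∫_0^1 6*x^5 dx = 1;  ∫_0^1 2*x^4 dx = 2/5;  ∫_0^1 2*x^3 dx = 1/2;
  ∫_0^1 -4*x^2 dx = -4/3.
Sum: 1 + 2/5 + 1/2 − 4/3 = 17/30.
So LHS = 17/30.
∫_0^1 v(x) φ(x) dx = ∫_0^1 (6*x^5 - 2*x^4 - 2*x^3 - 2*x^2) dx. Term by term:
  ∫_0^1 6*x^5 dx = 1;  ∫_0^1 -2*x^4 dx = -2/5;  ∫_0^1 -2*x^3 dx = -1/2;
  ∫_0^1 -2*x^2 dx = -2/3.
Sum: 1 − 2/5 − 1/2 − 2/3 = -17/30.
So RHS = -∫_0^1 v(x) φ(x) dx = 17/30.
LHS = RHS, so the identity holds for this test φ.
Moreover u is smooth here and v(x) = u'(x) = -6*x**2 - 4*x - 2 pointwise, so the identity holds for every test function. Hence v is the weak derivative of u.


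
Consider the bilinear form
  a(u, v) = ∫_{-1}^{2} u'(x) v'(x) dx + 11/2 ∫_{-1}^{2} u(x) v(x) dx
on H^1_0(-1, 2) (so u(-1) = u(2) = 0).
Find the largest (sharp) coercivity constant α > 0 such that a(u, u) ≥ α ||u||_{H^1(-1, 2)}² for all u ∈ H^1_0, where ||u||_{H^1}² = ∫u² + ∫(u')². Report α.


α = 1

Coercivity of a(·,·) on H^1_0(-1, 2) means a(u, u) ≥ α ||u||_{H^1}² for every u ∈ H^1_0.
The interval has length L = 3, and Poincaré/coercivity depend only on L. Here a(u, u) = ∫(u')² + (11/2)·∫u².
Here c = 11/2 ≥ 1, so a(u,u) = ∫(u')² + c∫u² ≥ ∫(u')² + ∫u² = ||u||_{H^1}², i.e. α = 1 works. No larger α is possible: a(u,u) ≥ α||u||_{H^1}² means (1−α)∫(u')² ≥ (α−c)∫u², and for the modes u_n = sin(nπ(x−x₀)/L) (x₀ the left endpoint) one has ∫u_n²/∫(u_n')² = (L/(nπ))² → 0, so a(u_n,u_n)/||u_n||_{H^1}² → 1. Hence the optimal constant is α = 1.
Therefore α = 1.


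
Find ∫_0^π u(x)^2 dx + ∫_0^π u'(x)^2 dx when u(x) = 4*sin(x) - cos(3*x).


||u||_{H^1(0,π)}^2 = 21*π

u'(x) = 3*sin(3*x) + 4*cos(x).
Expand u² and (u')² and integrate term by term on (0, π), using: for integers n ≥ 1, ∫_0^π sin²(nx) dx = ∫_0^π cos²(nx) dx = π/2; for n ≠ n', ∫_0^π sin(nx)sin(n'x) dx = ∫_0^π cos(nx)cos(n'x) dx = 0; and by product-to-sum, ∫_0^π sin(nx)cos(n'x) dx = ½∫_0^π [sin((n+n')x) + sin((n−n')x)] dx, which is 0 when n+n' is even and 2n/(n²−n'²) when n+n' is odd (it need not vanish on (0, π)).
  u² squared terms: (-1)²·∫cos(3x)² dx = 1·π/2 = π/2;  (4)²·∫sin(x)² dx = 16·π/2 = 8*π.
  u² cross terms: 2·(-1)·(4)·∫cos(3x)·sin(x) dx = -8·(0) = 0.
  So ∫_0^π u² dx = π/2 + 8*π + 0 = 17*π/2.
  (u')² squared terms: (3)²·∫sin(3x)² dx = 9·π/2 = 9*π/2;  (4)²·∫cos(x)² dx = 16·π/2 = 8*π.
  (u')² cross terms: 2·(3)·(4)·∫sin(3x)·cos(x) dx = 24·(0) = 0.
  So ∫_0^π (u')² dx = 9*π/2 + 8*π + 0 = 25*π/2.
||u||_{H^1}^2 = (17*π/2) + (25*π/2) = 21*π.


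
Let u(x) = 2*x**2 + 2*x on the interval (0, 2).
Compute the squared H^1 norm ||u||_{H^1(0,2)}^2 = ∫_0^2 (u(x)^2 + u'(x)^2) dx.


||u||_{H^1}^2 = 2264/15

The H^1 norm (squared) on an interval (0, L) is
  ||u||_{H^1}^2 = ∫_0^L u(x)^2 dx + ∫_0^L u'(x)^2 dx.
Compute u'(x) = 4*x + 2.
Then u(x)^2 = 4*x**4 + 8*x**3 + 4*x**2 and u'(x)^2 = 16*x**2 + 16*x + 4.
Integrate each monomial from 0 to 2 using ∫_0^2 c·x^n dx = c·2^(n+1)/(n+1):
  ∫_0^2 u(x)^2 dx = ∫_0^2 (4*x^4 + 8*x^3 + 4*x^2) dx. Term by term:
    ∫_0^2 4*x^4 dx = 128/5;  ∫_0^2 8*x^3 dx = 32;  ∫_0^2 4*x^2 dx = 32/3.
  Sum: 128/5 + 32 + 32/3 = 1024/15.
  ∫_0^2 u'(x)^2 dx = ∫_0^2 (16*x^2 + 16*x + 4) dx. Term by term:
    ∫_0^2 16*x^2 dx = 128/3;  ∫_0^2 16*x dx = 32;  ∫_0^2 4 dx = 8.
  Sum: 128/3 + 32 + 8 = 248/3.
Adding: ||u||_{H^1}^2 = 1024/15 + 248/3 = 2264/15.


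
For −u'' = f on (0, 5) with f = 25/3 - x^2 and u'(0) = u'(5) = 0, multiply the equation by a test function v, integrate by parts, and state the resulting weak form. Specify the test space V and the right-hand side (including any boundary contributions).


V = H^1(0, 5) (no boundary constraint on v; u is determined up to an additive constant); weak form: ∫_0^5 u'v' dx = ∫_0^5 (25/3 - x^2) v dx for all v ∈ V.

Multiply both sides by a test function v and integrate from 0 to 5:
  ∫_0^5 −u''(x) v(x) dx = ∫_0^5 f(x) v(x) dx.
Integrate the LHS by parts once:
  ∫_0^5 −u'' v dx = −[u'(x) v(x)]_0^5 + ∫_0^5 u'(x) v'(x) dx.
Thus ∫_0^5 u'(x) v'(x) dx = ∫_0^5 f(x) v(x) dx + [u'(x) v(x)]_0^5.
Choose V so that boundary terms are either known or forced to vanish.
u has homogeneous Neumann: u'(0) = u'(5) = 0. So [u' v]_0^5 = 0·v(5) − 0·v(0) = 0 for any v; take V = H^1(0, 5).
Weak formulation: find u (satisfying any essential BC) such that ∫_0^5 u'(x) v'(x) dx = ∫_0^5 f v dx for all v ∈ V (homogeneous Neumann, so boundary terms vanish).
Substituting f(x) = 25/3 - x^2, the right-hand side is ∫_0^5 (25/3 - x^2) v dx.
Compatibility check (pure Neumann): taking v ≡ 1 ∈ V gives 0 = ∫_0^5 f dx + (0) − (0), i.e. ∫_0^5 f dx must equal u'(0) − u'(5) = 0. Indeed ∫_0^5 (25/3 - x^2) dx = 0, so the data are compatible. The solution is then unique only up to an additive constant (fix it e.g. by requiring ∫_0^5 u dx = 0).


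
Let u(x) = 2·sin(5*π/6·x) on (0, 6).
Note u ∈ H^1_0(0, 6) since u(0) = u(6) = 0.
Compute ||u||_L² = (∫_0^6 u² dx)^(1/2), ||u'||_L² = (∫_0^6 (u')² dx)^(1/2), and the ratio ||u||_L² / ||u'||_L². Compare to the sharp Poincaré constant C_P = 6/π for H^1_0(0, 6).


||u||_L² / ||u'||_L² = 6/(5*π) < C_P = 6/π.

u(x) = 2·sin(5*π/6·x), so u'(x) = 5*π*cos(5*π*x/6)/3.
Writing u(x) = A·sin(kπx/L) with A = 2 and k = 5, use ∫_0^L sin²(kπx/L) dx = L/2 and ∫_0^L cos²(kπx/L) dx = L/2.
u² = 4·sin²(5*π/6·x) and (u')² = 25*π^2/9·cos²(5*π/6·x), and each of sin², cos² integrates to L/2 = 3 over (0, 6).
∫_0^6 u² dx = 12, so ||u||_L² = 2*sqrt(3).
∫_0^6 (u')² dx = 25*π^2/3, so ||u'||_L² = 5*sqrt(3)*π/3.
Ratio ||u||_L² / ||u'||_L² = 6/(5*π).
Sharp Poincaré constant on H^1_0(0, 6) is C_P = L/π = 6/π, achieved by sin(π/6·x).
This is the k = 5 harmonic; the ratio L/(kπ) is strictly less than C_P = L/π, consistent with the sharp inequality ||u||_L² ≤ C_P ||u'||_L².


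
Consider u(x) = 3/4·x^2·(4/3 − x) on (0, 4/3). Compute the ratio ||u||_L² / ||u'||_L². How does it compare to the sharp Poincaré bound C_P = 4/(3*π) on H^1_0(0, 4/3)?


||u||_L² / ||u'||_L² = 2*sqrt(14)/21 < C_P = 4/(3*π).

u(x) = 3/4·x^2·(4/3 − x), so u'(x) = x*(8 - 9*x)/4.
u(x) = 3/4·x^2·(4/3 − x) vanishes at x = 0 and x = 4/3, so u ∈ H^1_0(0, 4/3). Differentiate via the product rule and integrate the resulting polynomials term by term.
  ∫_0^4/3 u² dx = ∫_0^4/3 (9*x^6/16 - 3*x^5/2 + x^4) dx. Term by term:
    ∫_0^4/3 9*x^6/16 dx = 1024/1701;  ∫_0^4/3 -3*x^5/2 dx = -1024/729;  ∫_0^4/3 x^4 dx = 1024/1215.
  Sum: 1024/1701 − 1024/729 + 1024/1215 = 1024/25515.
  ∫_0^4/3 (u')² dx = ∫_0^4/3 (81*x^4/16 - 9*x^3 + 4*x^2) dx. Term by term:
    ∫_0^4/3 81*x^4/16 dx = 64/15;  ∫_0^4/3 -9*x^3 dx = -64/9;  ∫_0^4/3 4*x^2 dx = 256/81.
  Sum: 64/15 − 64/9 + 256/81 = 128/405.
∫_0^4/3 u² dx = 1024/25515, so ||u||_L² = 32*sqrt(35)/945.
∫_0^4/3 (u')² dx = 128/405, so ||u'||_L² = 8*sqrt(10)/45.
Ratio ||u||_L² / ||u'||_L² = 2*sqrt(14)/21.
Sharp Poincaré constant on H^1_0(0, 4/3) is C_P = L/π = 4/(3*π), achieved by sin(3*π/4·x).
A polynomial bump cannot attain the sharp Poincaré constant (only the first sine eigenfunction does), so the ratio is strictly less than C_P, consistent with ||u||_L² ≤ C_P ||u'||_L².
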